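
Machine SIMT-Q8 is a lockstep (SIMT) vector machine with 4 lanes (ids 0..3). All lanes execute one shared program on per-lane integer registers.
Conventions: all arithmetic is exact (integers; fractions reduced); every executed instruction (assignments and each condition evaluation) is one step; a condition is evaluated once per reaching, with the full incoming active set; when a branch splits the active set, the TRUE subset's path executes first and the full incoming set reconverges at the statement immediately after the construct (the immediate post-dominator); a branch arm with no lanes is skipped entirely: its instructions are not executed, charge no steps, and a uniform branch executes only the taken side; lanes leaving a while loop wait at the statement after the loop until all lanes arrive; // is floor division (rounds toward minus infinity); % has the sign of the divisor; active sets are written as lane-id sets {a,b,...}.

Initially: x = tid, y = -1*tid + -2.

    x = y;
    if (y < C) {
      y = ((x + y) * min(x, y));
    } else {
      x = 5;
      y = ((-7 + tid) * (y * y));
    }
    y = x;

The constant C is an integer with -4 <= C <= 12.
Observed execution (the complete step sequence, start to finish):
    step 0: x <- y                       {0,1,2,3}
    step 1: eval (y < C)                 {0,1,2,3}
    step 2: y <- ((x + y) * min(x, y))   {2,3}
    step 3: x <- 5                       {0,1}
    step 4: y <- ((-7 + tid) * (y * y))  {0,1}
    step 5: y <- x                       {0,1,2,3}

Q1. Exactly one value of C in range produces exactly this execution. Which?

Answer: C = -3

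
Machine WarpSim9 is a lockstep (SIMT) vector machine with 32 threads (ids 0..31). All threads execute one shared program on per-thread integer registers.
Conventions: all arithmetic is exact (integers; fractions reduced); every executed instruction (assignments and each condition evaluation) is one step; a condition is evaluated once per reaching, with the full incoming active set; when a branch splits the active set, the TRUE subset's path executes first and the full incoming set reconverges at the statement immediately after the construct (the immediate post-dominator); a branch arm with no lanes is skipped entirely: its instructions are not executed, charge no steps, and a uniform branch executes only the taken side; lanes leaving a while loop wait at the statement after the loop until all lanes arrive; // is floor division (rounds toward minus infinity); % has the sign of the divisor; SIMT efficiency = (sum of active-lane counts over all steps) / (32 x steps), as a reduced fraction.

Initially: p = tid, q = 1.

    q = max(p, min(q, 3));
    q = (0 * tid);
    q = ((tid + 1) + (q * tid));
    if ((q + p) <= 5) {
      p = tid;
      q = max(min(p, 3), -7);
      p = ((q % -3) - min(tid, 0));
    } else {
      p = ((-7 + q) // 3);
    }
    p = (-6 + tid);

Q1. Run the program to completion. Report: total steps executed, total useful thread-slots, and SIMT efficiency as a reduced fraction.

Answer: 9 steps, 198 useful, 11/16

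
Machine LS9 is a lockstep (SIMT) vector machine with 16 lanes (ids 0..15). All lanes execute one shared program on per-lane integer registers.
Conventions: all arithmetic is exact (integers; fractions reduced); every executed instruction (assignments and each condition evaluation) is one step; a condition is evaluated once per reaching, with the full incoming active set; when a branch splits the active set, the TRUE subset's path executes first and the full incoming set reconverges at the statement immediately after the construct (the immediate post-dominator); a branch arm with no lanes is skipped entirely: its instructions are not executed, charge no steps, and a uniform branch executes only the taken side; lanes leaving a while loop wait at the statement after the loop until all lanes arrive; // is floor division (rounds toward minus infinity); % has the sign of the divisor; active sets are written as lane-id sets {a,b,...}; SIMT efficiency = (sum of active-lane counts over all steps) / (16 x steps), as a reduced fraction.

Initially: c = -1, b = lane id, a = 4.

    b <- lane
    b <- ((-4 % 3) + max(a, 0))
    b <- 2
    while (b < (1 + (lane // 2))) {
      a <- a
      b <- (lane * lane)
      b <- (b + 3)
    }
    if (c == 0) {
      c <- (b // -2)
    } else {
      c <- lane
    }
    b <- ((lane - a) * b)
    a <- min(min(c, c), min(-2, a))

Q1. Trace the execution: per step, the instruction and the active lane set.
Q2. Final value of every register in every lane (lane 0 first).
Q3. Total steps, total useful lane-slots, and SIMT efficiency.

step 0: b <- lane                    {0,1,2,3,4,5,6,7,8,9,10,11,12,13,14,15}
step 1: b <- ((-4 % 3) + max(a, 0))  {0,1,2,3,4,5,6,7,8,9,10,11,12,13,14,15}
step 2: b <- 2                       {0,1,2,3,4,5,6,7,8,9,10,11,12,13,14,15}
step 3: eval (b < (1 + (lane // 2))) {0,1,2,3,4,5,6,7,8,9,10,11,12,13,14,15}
step 4: a <- a                       {4,5,6,7,8,9,10,11,12,13,14,15}
step 5: b <- (lane * lane)           {4,5,6,7,8,9,10,11,12,13,14,15}
step 6: b <- (b + 3)                 {4,5,6,7,8,9,10,11,12,13,14,15}
step 7: eval (b < (1 + (lane // 2))) {4,5,6,7,8,9,10,11,12,13,14,15}
step 8: eval (c == 0)                {0,1,2,3,4,5,6,7,8,9,10,11,12,13,14,15}
step 9: c <- lane                    {0,1,2,3,4,5,6,7,8,9,10,11,12,13,14,15}
step 10: b <- ((lane - a) * b)        {0,1,2,3,4,5,6,7,8,9,10,11,12,13,14,15}
step 11: a <- min(min(c, c), min(-2, a)) {0,1,2,3,4,5,6,7,8,9,10,11,12,13,14,15}

Answer: 12 steps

c: 0,1,2,3,4,5,6,7,8,9,10,11,12,13,14,15
b: -8,-6,-4,-2,0,28,78,156,268,420,618,868,1176,1548,1990,2508
a: -2,-2,-2,-2,-2,-2,-2,-2,-2,-2,-2,-2,-2,-2,-2,-2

steps = 12; useful = 176; efficiency = 176/192 = 11/12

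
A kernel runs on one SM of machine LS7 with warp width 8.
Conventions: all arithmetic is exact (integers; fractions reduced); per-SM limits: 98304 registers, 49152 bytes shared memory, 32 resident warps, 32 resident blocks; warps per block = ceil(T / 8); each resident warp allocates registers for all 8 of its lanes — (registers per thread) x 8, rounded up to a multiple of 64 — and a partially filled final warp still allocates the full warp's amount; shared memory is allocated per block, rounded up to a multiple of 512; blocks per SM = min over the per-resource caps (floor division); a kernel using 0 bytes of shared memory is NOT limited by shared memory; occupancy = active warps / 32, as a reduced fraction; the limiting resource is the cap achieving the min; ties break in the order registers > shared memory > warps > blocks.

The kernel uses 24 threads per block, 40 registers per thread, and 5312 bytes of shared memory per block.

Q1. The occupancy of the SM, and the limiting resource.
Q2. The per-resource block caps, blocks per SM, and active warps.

Answer: occupancy 3/4, limited by shared memory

registers: 102 blocks
shared memory: 8 blocks
warps: 10 blocks
blocks: 32 blocks

Answer: 8 blocks, 24 active warps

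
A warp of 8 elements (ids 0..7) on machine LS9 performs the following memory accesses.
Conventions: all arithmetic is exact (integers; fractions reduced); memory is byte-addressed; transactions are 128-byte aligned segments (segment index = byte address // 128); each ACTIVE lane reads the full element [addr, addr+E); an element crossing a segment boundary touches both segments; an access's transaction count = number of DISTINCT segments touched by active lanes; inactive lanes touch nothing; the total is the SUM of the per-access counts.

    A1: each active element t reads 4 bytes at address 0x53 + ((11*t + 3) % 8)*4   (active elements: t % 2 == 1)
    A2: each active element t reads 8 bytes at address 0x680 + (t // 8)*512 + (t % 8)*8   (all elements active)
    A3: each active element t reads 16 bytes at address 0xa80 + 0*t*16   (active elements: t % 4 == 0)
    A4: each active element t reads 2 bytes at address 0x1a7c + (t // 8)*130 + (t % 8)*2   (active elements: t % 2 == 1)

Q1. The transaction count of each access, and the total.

A1: 1 transaction
A2: 1 transaction
A3: 1 transaction
A4: 2 transactions

Answer: 1,1,1,2; total 5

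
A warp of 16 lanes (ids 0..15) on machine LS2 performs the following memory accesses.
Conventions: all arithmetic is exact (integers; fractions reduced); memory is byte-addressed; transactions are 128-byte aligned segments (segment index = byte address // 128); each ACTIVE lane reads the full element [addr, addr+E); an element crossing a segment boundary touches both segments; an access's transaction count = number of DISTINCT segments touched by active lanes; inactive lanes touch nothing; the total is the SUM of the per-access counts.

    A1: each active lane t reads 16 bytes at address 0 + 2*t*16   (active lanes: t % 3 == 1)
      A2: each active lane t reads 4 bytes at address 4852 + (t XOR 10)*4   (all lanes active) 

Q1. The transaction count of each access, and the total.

A1: 4 transactions
A2: 2 transactions

Answer: 4,2; total 6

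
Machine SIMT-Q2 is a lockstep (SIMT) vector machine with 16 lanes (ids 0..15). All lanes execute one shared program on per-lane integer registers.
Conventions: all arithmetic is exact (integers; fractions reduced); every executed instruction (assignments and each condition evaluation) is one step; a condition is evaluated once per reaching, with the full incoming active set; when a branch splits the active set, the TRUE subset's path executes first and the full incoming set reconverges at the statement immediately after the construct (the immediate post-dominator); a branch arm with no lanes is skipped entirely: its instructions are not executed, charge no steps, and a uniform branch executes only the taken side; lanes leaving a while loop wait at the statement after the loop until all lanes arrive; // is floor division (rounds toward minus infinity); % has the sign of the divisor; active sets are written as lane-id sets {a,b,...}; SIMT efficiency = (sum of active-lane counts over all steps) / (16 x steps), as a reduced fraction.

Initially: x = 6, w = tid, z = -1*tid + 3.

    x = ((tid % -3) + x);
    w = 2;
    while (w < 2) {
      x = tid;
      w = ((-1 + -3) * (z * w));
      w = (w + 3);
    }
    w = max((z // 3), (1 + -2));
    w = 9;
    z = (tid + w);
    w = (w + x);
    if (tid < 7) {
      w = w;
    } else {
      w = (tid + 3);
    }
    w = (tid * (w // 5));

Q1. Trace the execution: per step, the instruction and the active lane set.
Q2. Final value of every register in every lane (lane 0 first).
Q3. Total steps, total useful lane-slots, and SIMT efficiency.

step 0: x <- ((tid % -3) + x)        {0,1,2,3,4,5,6,7,8,9,10,11,12,13,14,15}
step 1: w <- 2                       {0,1,2,3,4,5,6,7,8,9,10,11,12,13,14,15}
step 2: eval (w < 2)                 {0,1,2,3,4,5,6,7,8,9,10,11,12,13,14,15}
step 3: w <- max((z // 3), (1 + -2)) {0,1,2,3,4,5,6,7,8,9,10,11,12,13,14,15}
step 4: w <- 9                       {0,1,2,3,4,5,6,7,8,9,10,11,12,13,14,15}
step 5: z <- (tid + w)               {0,1,2,3,4,5,6,7,8,9,10,11,12,13,14,15}
step 6: w <- (w + x)                 {0,1,2,3,4,5,6,7,8,9,10,11,12,13,14,15}
step 7: eval (tid < 7)               {0,1,2,3,4,5,6,7,8,9,10,11,12,13,14,15}
step 8: w <- w                       {0,1,2,3,4,5,6}
step 9: w <- (tid + 3)               {7,8,9,10,11,12,13,14,15}
step 10: w <- (tid * (w // 5))        {0,1,2,3,4,5,6,7,8,9,10,11,12,13,14,15}

Answer: 11 steps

x: 6,4,5,6,4,5,6,4,5,6,4,5,6,4,5,6
w: 0,2,4,9,8,10,18,14,16,18,20,22,36,39,42,45
z: 9,10,11,12,13,14,15,16,17,18,19,20,21,22,23,24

steps = 11; useful = 160; efficiency = 160/176 = 10/11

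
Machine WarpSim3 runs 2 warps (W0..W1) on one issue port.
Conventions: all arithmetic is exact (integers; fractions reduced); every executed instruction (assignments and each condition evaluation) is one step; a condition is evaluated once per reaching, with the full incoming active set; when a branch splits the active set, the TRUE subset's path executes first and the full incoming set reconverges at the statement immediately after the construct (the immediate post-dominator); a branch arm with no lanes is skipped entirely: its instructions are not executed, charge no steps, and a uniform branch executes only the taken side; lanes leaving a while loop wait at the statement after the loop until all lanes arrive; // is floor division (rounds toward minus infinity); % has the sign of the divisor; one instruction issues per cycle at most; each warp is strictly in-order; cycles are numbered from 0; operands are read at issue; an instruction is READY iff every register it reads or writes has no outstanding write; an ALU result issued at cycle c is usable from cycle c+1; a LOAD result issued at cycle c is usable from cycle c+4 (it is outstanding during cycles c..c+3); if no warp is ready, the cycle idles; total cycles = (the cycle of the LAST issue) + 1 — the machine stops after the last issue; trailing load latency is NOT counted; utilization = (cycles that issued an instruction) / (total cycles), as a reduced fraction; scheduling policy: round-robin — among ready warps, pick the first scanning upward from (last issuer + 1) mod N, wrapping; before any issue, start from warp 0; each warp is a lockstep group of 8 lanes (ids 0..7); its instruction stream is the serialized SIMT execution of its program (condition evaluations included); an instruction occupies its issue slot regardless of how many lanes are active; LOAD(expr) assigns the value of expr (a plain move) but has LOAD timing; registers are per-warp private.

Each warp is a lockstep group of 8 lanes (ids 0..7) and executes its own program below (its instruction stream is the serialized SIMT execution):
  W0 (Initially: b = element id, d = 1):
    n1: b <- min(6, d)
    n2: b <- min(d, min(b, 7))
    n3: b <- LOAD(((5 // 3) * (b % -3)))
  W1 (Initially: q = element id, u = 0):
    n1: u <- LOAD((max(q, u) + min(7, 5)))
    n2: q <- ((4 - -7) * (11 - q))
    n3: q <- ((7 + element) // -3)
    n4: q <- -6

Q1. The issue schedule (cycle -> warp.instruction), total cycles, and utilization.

cycle 0: W0.I0
cycle 1: W1.I0
cycle 2: W0.I1
cycle 3: W1.I1
cycle 4: W0.I2
cycle 5: W1.I2
cycle 6: W1.I3

Answer: 7 cycles, utilization 1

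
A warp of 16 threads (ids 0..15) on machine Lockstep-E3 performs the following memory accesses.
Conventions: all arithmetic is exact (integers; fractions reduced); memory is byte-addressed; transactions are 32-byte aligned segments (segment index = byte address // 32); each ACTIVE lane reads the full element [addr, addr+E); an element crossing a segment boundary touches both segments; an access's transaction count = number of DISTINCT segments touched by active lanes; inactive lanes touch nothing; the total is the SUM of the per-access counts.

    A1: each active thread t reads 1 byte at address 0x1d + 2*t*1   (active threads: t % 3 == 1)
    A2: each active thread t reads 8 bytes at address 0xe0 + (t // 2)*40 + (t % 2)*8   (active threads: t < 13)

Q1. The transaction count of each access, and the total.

A1: 2 transactions
A2: 8 transactions

Answer: 2,8; total 10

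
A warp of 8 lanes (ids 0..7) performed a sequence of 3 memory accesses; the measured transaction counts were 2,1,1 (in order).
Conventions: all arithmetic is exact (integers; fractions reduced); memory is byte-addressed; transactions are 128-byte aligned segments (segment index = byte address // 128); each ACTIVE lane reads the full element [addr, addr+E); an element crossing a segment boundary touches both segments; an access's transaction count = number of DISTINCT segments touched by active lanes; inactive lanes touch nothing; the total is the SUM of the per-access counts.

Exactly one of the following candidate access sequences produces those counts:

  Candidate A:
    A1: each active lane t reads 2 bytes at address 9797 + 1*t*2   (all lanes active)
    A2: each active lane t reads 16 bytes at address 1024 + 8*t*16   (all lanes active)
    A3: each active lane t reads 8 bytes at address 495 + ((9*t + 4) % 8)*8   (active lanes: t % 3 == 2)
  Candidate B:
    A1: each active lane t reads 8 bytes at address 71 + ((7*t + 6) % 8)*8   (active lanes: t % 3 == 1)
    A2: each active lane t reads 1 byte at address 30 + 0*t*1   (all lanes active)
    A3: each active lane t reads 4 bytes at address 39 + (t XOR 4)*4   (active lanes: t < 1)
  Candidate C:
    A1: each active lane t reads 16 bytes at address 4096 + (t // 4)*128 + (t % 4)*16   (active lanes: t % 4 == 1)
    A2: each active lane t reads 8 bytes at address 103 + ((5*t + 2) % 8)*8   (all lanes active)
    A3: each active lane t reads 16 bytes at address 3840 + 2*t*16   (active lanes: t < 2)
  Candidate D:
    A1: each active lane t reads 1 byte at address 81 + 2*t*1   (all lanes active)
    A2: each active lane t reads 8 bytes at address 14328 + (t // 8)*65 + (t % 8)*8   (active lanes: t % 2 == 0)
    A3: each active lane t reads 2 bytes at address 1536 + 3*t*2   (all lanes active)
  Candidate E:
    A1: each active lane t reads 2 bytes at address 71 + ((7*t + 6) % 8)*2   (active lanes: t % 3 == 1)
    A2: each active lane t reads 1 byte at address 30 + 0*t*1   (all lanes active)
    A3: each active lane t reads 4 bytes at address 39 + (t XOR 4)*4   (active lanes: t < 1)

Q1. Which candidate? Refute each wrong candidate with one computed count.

A: A1 gives 1 transaction, not 2
C: A2 gives 2 transactions, not 1
D: A1 gives 1 transaction, not 2
E: A1 gives 1 transaction, not 2
B: all counts match (2,1,1)

Answer: B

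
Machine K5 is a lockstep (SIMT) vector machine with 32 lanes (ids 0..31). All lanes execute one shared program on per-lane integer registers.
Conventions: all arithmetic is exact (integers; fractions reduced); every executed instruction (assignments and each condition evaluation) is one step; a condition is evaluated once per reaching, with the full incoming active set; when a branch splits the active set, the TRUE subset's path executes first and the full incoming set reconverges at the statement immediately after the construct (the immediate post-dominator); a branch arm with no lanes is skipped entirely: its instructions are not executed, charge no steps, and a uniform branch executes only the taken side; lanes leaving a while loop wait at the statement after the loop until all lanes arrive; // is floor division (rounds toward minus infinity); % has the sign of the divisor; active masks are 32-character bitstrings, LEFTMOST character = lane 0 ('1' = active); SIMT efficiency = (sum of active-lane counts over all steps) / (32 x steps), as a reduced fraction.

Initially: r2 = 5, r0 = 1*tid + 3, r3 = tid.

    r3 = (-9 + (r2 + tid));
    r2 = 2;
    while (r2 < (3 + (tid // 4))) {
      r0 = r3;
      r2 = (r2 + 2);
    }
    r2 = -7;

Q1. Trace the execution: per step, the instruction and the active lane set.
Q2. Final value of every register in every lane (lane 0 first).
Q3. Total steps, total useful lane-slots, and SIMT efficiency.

step 0: r3 <- (-9 + (r2 + tid))      11111111111111111111111111111111
step 1: r2 <- 2                      11111111111111111111111111111111
step 2: eval (r2 < (3 + (tid // 4))) 11111111111111111111111111111111
step 3: r0 <- r3                     11111111111111111111111111111111
step 4: r2 <- (r2 + 2)               11111111111111111111111111111111
step 5: eval (r2 < (3 + (tid // 4))) 11111111111111111111111111111111
step 6: r0 <- r3                     00000000111111111111111111111111
step 7: r2 <- (r2 + 2)               00000000111111111111111111111111
step 8: eval (r2 < (3 + (tid // 4))) 00000000111111111111111111111111
step 9: r0 <- r3                     00000000000000001111111111111111
step 10: r2 <- (r2 + 2)               00000000000000001111111111111111
step 11: eval (r2 < (3 + (tid // 4))) 00000000000000001111111111111111
step 12: r0 <- r3                     00000000000000000000000011111111
step 13: r2 <- (r2 + 2)               00000000000000000000000011111111
step 14: eval (r2 < (3 + (tid // 4))) 00000000000000000000000011111111
step 15: r2 <- -7                     11111111111111111111111111111111

Answer: 16 steps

r2: -7,-7,-7,-7,-7,-7,-7,-7,-7,-7,-7,-7,-7,-7,-7,-7,-7,-7,-7,-7,-7,-7,-7,-7,-7,-7,-7,-7,-7,-7,-7,-7
r0: -4,-3,-2,-1,0,1,2,3,4,5,6,7,8,9,10,11,12,13,14,15,16,17,18,19,20,21,22,23,24,25,26,27
r3: -4,-3,-2,-1,0,1,2,3,4,5,6,7,8,9,10,11,12,13,14,15,16,17,18,19,20,21,22,23,24,25,26,27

steps = 16; useful = 368; efficiency = 368/512 = 23/32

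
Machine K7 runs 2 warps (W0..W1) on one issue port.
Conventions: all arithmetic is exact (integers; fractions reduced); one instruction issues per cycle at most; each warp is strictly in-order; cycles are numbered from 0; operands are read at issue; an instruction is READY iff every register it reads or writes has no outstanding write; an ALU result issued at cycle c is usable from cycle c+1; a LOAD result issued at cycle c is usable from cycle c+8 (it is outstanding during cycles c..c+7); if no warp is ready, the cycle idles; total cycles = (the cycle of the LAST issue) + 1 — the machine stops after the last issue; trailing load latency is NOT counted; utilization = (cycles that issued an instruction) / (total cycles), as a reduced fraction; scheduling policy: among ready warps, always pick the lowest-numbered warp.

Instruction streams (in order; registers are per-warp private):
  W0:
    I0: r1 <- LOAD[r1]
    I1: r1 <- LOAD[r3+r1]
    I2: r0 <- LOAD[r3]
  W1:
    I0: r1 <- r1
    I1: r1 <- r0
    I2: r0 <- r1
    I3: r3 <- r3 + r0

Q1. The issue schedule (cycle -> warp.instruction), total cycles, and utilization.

cycle 0: W0.I0
cycle 1: W1.I0
cycle 2: W1.I1
cycle 3: W1.I2
cycle 4: W1.I3
cycle 5: idle
cycle 6: idle
cycle 7: idle
cycle 8: W0.I1
cycle 9: W0.I2

Answer: 10 cycles, utilization 7/10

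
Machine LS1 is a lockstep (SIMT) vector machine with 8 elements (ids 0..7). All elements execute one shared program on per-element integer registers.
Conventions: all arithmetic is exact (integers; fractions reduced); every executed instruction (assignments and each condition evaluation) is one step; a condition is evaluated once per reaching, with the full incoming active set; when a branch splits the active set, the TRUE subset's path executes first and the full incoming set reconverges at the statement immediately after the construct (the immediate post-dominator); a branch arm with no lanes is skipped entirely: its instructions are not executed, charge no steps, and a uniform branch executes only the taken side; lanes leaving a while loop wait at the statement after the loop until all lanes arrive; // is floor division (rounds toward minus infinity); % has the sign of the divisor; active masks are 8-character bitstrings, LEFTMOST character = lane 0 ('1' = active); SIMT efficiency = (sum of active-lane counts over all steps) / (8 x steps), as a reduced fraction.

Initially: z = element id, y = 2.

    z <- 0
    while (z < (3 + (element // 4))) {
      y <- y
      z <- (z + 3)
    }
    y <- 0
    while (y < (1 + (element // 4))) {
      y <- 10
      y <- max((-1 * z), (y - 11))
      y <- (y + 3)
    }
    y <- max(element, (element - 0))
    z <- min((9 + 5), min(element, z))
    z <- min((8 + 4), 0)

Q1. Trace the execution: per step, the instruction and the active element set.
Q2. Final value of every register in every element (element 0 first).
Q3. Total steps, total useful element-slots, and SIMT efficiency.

step 0: z <- 0                       11111111
step 1: eval (z < (3 + (element // 4))) 11111111
step 2: y <- y                       11111111
step 3: z <- (z + 3)                 11111111
step 4: eval (z < (3 + (element // 4))) 11111111
step 5: y <- y                       00001111
step 6: z <- (z + 3)                 00001111
step 7: eval (z < (3 + (element // 4))) 00001111
step 8: y <- 0                       11111111
step 9: eval (y < (1 + (element // 4))) 11111111
step 10: y <- 10                      11111111
step 11: y <- max((-1 * z), (y - 11)) 11111111
step 12: y <- (y + 3)                 11111111
step 13: eval (y < (1 + (element // 4))) 11111111
step 14: y <- max(element, (element - 0)) 11111111
step 15: z <- min((9 + 5), min(element, z)) 11111111
step 16: z <- min((8 + 4), 0)         11111111

Answer: 17 steps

z: 0,0,0,0,0,0,0,0
y: 0,1,2,3,4,5,6,7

steps = 17; useful = 124; efficiency = 124/136 = 31/34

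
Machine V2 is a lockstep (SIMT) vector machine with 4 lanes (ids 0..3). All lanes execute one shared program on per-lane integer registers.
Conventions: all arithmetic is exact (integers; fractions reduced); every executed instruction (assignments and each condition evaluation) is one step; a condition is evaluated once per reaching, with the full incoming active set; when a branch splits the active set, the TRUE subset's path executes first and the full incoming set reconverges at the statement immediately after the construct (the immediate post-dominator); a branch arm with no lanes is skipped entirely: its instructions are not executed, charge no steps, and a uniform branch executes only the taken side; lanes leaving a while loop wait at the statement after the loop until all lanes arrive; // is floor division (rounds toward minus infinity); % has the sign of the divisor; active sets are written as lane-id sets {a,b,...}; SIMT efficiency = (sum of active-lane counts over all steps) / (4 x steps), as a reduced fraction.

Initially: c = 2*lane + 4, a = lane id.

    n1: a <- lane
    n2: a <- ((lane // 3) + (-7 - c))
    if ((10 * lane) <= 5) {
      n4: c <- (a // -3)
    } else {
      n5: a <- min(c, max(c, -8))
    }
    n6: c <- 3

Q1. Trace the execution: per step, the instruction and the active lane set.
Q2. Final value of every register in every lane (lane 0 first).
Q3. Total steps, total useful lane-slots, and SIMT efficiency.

step 0: a <- lane                    {0,1,2,3}
step 1: a <- ((lane // 3) + (-7 - c)) {0,1,2,3}
step 2: eval ((10 * lane) <= 5)      {0,1,2,3}
step 3: c <- (a // -3)               {0}
step 4: a <- min(c, max(c, -8))      {1,2,3}
step 5: c <- 3                       {0,1,2,3}

Answer: 6 steps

c: 3,3,3,3
a: -11,6,8,10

steps = 6; useful = 20; efficiency = 20/24 = 5/6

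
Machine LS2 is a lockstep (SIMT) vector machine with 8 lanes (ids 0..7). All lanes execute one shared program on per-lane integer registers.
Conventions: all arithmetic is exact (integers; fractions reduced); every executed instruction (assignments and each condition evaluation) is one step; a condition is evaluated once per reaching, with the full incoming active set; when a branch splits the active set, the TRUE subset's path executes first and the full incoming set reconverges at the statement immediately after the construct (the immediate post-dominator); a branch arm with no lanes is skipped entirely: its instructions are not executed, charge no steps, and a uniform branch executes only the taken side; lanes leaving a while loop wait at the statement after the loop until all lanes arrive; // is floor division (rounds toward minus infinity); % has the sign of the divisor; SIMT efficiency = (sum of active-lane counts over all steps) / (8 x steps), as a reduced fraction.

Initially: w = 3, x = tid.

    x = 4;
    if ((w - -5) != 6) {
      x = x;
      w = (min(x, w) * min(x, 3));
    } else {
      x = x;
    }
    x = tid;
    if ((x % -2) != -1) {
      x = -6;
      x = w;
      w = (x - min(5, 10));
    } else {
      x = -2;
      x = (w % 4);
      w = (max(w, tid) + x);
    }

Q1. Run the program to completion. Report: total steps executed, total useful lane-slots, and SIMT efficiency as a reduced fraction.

Answer: 12 steps, 72 useful, 3/4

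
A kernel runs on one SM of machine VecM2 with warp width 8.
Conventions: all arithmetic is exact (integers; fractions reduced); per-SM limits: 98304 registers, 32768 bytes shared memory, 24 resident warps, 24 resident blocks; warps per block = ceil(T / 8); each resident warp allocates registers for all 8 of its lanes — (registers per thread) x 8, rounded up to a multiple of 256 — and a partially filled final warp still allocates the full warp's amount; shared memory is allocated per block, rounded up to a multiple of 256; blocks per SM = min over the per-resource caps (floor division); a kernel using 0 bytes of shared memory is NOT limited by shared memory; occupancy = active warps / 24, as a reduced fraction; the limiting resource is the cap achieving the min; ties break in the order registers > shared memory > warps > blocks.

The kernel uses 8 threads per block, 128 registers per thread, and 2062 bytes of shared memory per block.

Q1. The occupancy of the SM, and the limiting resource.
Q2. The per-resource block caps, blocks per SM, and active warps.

Answer: occupancy 7/12, limited by shared memory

registers: 96 blocks
shared memory: 14 blocks
warps: 24 blocks
blocks: 24 blocks

Answer: 14 blocks, 14 active warps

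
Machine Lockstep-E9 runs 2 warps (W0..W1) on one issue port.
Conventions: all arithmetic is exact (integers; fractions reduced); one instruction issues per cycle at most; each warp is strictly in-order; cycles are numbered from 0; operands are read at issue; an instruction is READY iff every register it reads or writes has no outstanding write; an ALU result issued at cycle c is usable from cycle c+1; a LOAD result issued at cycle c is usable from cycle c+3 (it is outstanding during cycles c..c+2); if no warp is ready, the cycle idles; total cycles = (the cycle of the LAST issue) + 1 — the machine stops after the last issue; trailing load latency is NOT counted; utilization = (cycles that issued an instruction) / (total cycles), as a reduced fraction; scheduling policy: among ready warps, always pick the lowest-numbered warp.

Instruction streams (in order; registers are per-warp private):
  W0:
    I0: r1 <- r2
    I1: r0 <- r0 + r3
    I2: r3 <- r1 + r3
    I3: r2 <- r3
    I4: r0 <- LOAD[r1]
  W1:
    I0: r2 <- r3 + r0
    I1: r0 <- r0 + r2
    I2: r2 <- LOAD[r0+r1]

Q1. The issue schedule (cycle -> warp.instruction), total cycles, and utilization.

cycle 0: W0.I0
cycle 1: W0.I1
cycle 2: W0.I2
cycle 3: W0.I3
cycle 4: W0.I4
cycle 5: W1.I0
cycle 6: W1.I1
cycle 7: W1.I2

Answer: 8 cycles, utilization 1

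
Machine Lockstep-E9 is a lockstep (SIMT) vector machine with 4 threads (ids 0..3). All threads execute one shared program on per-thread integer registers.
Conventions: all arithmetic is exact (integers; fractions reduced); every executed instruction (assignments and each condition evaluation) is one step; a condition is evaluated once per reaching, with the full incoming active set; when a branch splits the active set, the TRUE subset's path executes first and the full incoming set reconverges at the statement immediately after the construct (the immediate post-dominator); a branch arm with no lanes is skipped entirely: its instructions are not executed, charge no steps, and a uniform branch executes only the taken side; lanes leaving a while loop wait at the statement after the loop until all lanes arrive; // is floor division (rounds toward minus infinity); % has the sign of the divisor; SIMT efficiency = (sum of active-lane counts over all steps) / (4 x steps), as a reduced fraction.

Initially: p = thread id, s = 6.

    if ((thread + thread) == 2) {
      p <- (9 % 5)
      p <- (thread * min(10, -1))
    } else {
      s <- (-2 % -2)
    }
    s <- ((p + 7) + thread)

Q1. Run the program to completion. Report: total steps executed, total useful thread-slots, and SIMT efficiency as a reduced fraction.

Answer: 5 steps, 13 useful, 13/20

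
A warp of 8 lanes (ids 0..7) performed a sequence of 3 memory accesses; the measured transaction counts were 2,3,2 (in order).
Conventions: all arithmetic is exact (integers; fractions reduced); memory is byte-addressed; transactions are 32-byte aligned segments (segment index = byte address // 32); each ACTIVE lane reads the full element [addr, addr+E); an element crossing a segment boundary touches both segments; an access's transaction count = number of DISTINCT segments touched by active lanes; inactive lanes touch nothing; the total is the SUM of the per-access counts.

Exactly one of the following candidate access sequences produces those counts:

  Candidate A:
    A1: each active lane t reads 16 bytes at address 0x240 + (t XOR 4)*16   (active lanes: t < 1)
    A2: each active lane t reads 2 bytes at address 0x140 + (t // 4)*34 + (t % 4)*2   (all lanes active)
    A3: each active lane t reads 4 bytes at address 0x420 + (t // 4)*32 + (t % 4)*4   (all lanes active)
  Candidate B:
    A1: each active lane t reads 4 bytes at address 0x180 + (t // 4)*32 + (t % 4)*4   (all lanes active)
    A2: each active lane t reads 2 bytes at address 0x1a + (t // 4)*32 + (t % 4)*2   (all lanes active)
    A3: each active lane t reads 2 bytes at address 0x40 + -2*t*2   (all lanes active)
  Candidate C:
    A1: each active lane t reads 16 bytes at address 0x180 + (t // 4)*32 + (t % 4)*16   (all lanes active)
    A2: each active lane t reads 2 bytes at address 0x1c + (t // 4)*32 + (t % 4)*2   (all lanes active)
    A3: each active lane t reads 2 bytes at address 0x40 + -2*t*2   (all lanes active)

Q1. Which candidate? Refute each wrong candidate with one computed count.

A: A1 gives 1 transaction, not 2
C: A1 gives 3 transactions, not 2
B: all counts match (2,3,2)

Answer: B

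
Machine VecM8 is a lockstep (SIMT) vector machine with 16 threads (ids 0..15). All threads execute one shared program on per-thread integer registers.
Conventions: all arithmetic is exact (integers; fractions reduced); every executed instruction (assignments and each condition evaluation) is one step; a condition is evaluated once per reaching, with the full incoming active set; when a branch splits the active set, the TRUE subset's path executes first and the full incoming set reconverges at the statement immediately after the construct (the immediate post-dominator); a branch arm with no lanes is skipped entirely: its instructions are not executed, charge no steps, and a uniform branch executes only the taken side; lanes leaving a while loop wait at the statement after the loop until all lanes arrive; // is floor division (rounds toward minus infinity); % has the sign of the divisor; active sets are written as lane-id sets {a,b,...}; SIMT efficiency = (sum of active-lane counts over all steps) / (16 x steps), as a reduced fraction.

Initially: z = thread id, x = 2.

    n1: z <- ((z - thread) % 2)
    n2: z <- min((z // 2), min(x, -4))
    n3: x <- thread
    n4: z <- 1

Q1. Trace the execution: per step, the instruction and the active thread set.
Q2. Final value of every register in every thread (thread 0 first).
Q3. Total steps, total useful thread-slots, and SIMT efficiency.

step 0: z <- ((z - thread) % 2)      {0,1,2,3,4,5,6,7,8,9,10,11,12,13,14,15}
step 1: z <- min((z // 2), min(x, -4)) {0,1,2,3,4,5,6,7,8,9,10,11,12,13,14,15}
step 2: x <- thread                  {0,1,2,3,4,5,6,7,8,9,10,11,12,13,14,15}
step 3: z <- 1                       {0,1,2,3,4,5,6,7,8,9,10,11,12,13,14,15}

Answer: 4 steps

z: 1,1,1,1,1,1,1,1,1,1,1,1,1,1,1,1
x: 0,1,2,3,4,5,6,7,8,9,10,11,12,13,14,15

steps = 4; useful = 64; efficiency = 64/64 = 1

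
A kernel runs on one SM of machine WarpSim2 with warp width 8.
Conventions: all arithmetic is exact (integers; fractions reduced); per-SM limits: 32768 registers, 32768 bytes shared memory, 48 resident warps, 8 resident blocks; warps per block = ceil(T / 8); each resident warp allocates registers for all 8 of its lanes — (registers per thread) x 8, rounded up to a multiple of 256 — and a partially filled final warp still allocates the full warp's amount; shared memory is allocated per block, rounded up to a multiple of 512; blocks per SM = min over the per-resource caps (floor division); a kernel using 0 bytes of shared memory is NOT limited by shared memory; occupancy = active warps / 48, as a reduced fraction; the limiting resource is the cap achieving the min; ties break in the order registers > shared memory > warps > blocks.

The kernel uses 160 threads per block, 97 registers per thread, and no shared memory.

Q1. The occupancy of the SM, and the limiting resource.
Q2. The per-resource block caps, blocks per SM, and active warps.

Answer: occupancy 5/12, limited by registers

registers: 1 block
shared memory: no limit (kernel uses none)
warps: 2 blocks
blocks: 8 blocks

Answer: 1 block, 20 active warps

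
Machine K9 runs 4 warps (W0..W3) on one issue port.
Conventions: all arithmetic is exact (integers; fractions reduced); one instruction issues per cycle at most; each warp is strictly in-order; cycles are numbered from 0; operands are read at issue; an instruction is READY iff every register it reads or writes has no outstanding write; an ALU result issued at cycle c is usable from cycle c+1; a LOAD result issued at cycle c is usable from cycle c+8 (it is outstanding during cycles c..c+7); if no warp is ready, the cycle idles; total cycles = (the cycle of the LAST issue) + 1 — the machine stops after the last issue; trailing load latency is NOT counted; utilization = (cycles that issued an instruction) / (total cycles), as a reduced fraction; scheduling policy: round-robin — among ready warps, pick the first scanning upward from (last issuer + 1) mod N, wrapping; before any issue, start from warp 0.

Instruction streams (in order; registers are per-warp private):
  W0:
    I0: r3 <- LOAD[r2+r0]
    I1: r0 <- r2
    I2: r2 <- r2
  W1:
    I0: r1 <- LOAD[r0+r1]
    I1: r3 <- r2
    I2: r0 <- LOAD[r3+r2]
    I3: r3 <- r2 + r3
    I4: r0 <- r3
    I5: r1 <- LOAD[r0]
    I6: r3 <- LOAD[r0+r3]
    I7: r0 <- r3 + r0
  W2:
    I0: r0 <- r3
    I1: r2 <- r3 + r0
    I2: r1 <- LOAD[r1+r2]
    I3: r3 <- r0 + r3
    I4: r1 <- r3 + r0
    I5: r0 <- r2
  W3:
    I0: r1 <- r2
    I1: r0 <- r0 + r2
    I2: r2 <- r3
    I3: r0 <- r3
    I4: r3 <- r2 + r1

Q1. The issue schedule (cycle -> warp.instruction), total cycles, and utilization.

cycle 0: W0.I0
cycle 1: W1.I0
cycle 2: W2.I0
cycle 3: W3.I0
cycle 4: W0.I1
cycle 5: W1.I1
cycle 6: W2.I1
cycle 7: W3.I1
cycle 8: W0.I2
cycle 9: W1.I2
cycle 10: W2.I2
cycle 11: W3.I2
cycle 12: W1.I3
cycle 13: W2.I3
cycle 14: W3.I3
cycle 15: W3.I4
cycle 16: idle
cycle 17: W1.I4
cycle 18: W2.I4
cycle 19: W1.I5
cycle 20: W2.I5
cycle 21: W1.I6
cycle 22: idle
cycle 23: idle
cycle 24: idle
cycle 25: idle
cycle 26: idle
cycle 27: idle
cycle 28: idle
cycle 29: W1.I7

Answer: 30 cycles, utilization 11/15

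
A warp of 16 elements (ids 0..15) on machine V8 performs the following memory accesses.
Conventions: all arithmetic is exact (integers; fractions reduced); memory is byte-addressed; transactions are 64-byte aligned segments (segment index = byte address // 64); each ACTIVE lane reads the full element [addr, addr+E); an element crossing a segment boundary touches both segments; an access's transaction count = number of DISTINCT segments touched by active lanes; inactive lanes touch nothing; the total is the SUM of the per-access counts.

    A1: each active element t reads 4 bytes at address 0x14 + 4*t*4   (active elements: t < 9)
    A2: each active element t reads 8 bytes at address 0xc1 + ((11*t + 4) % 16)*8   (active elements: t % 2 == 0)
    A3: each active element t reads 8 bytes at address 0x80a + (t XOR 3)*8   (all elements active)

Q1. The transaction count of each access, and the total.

A1: 3 transactions
A2: 2 transactions
A3: 3 transactions

Answer: 3,2,3; total 8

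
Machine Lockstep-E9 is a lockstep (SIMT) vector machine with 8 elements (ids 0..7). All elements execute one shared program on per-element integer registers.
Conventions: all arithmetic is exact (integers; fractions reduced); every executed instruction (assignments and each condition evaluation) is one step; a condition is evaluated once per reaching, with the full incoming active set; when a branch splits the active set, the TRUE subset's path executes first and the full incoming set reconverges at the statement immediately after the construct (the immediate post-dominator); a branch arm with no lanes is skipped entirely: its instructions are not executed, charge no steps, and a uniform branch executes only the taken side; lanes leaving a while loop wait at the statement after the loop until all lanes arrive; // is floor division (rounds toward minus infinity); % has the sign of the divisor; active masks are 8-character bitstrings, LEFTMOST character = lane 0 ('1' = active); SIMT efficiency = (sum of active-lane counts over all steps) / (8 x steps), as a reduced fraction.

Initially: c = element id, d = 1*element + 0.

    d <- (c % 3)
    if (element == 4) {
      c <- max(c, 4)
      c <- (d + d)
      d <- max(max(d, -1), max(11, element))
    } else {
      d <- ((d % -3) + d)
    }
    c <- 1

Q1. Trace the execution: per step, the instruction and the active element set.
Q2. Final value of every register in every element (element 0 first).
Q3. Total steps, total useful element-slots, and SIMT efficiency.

step 0: d <- (c % 3)                 11111111
step 1: eval (element == 4)          11111111
step 2: c <- max(c, 4)               00001000
step 3: c <- (d + d)                 00001000
step 4: d <- max(max(d, -1), max(11, element)) 00001000
step 5: d <- ((d % -3) + d)          11110111
step 6: c <- 1                       11111111

Answer: 7 steps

c: 1,1,1,1,1,1,1,1
d: 0,-1,1,0,11,1,0,-1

steps = 7; useful = 34; efficiency = 34/56 = 17/28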